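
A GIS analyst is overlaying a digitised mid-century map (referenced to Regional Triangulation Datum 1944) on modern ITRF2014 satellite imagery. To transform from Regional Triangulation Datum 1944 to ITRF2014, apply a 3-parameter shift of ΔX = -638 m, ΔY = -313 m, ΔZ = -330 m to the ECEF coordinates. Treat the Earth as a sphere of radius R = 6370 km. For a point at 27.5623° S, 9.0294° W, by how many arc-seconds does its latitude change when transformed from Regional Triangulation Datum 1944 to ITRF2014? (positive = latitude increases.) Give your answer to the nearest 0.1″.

sin φ = -0.462713, cos φ = 0.886508, sin λ = -0.156941, cos λ = 0.987608.
North component: ΔN = −sin φ cos λ·ΔX − sin φ sin λ·ΔY + cos φ·ΔZ = −(-0.462713)(0.987608)(-638) − (-0.462713)(-0.156941)(-313) + (0.886508)(-330) = -561.37 m.
1° of latitude spans πR/180 = 111177 m, so Δφ = -561.37 / 111177 × 3600 = -18.178″.

Δφ = -18.2″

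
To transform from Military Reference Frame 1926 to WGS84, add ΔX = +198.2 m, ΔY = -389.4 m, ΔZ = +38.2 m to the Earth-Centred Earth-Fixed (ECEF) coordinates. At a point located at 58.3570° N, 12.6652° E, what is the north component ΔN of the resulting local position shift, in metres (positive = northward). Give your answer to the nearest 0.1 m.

ΔN = -71.9 m

At φ = 58.3570°, λ = 12.6652°: sin φ = 0.851333, cos φ = 0.524625, sin λ = 0.219254, cos λ = 0.975668.
ΔN = −sin φ cos λ·ΔX − sin φ sin λ·ΔY + cos φ·ΔZ = −(0.851333)(0.975668)(198.2) − (0.851333)(0.219254)(-389.4) + (0.524625)(38.2) = -71.90 m.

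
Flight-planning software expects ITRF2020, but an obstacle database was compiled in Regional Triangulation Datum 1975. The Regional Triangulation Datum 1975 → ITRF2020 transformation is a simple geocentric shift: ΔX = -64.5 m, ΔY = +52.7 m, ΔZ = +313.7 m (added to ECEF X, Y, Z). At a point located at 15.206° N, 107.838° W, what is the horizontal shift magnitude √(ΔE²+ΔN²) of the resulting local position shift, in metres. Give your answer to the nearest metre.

The local east axis at (φ, λ) is (−sin λ, cos λ, 0), so ΔE = −sin(-107.838°)·(-64.5) + cos(-107.838°)·52.7 = -77.54 m.
The local north axis is (−sin φ cos λ, −sin φ sin λ, cos φ), giving ΔN = -5.182 + 13.158 + 302.717 = 310.69 m.
Horizontal magnitude = √(ΔE² + ΔN²) = √((-77.54)² + 310.69²) = 320.22 m.

320 m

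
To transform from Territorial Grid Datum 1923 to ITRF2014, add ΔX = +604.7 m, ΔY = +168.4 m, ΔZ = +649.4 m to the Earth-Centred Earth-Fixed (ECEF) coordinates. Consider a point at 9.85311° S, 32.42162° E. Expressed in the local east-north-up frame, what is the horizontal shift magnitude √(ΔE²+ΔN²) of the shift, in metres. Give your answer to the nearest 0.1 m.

The local east axis at (φ, λ) is (−sin λ, cos λ, 0), so ΔE = −sin(32.42162°)·604.7 + cos(32.42162°)·168.4 = -182.06 m.
The local north axis is (−sin φ cos λ, −sin φ sin λ, cos φ), giving ΔN = 87.348 + 15.450 + 639.821 = 742.62 m.
Horizontal magnitude = √(ΔE² + ΔN²) = √((-182.06)² + 742.62²) = 764.61 m.

764.6 m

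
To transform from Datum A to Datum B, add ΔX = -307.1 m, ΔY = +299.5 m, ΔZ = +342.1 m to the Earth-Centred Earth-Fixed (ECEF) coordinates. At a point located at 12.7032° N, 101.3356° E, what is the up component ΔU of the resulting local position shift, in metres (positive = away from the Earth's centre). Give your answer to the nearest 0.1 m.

The local up (radial) axis is (cos φ cos λ, cos φ sin λ, sin φ), giving ΔU = 58.885 + 286.469 + 75.228 = 420.58 m.

ΔU = 420.6 m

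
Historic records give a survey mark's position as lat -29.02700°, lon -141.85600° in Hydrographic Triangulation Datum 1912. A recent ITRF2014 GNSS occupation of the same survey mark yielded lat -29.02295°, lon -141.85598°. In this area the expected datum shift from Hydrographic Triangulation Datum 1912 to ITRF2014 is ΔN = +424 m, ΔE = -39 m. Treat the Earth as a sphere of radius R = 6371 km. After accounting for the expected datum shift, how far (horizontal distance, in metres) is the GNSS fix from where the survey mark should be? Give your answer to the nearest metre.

49 m

Observed coordinate differences: Δφ = +0.00405°, Δλ = +0.00002°.
Converting to metres (1° lat = 111195 m, cos φ = 0.874391): observed ΔN = 450.3 m, observed ΔE = 1.9 m.
Subtracting the expected shift leaves a residual of 450.3 − (424) = 26.3 m north and 1.9 − (-39) = 40.9 m east.
Residual distance = √(26.3² + 40.9²) = 48.7 m.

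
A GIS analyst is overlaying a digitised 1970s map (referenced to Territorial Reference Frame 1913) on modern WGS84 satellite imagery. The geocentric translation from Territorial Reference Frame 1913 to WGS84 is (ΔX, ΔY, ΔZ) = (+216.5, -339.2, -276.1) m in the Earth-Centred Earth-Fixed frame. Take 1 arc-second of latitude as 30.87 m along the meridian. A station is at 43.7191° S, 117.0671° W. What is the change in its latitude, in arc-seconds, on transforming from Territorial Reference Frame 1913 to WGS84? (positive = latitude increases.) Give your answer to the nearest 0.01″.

Δφ = -1.91″

sin φ = -0.691123, cos φ = 0.722737, sin λ = -0.890474, cos λ = -0.455034.
North component: ΔN = −sin φ cos λ·ΔX − sin φ sin λ·ΔY + cos φ·ΔZ = −(-0.691123)(-0.455034)(216.5) − (-0.691123)(-0.890474)(-339.2) + (0.722737)(-276.1) = -58.88 m.
1° of latitude spans 3600 × 30.87 = 111132 m, so Δφ = -58.88 / 111132 × 3600 = -1.907″.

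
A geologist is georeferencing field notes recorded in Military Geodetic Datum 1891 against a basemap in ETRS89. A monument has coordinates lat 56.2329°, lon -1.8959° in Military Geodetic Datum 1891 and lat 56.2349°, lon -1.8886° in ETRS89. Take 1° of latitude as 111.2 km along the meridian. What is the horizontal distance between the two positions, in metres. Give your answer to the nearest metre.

503 m

Δφ = 56.2349° − 56.2329° = +0.0020°; Δλ = -1.8886° − -1.8959° = +0.0073°.
ΔN = Δφ × 111200 = 222.4 m; ΔE = Δλ × 111200 × cos(56.2329°) = +0.0073 × 111200 × 0.555818 = 451.2 m.
Distance = √(ΔE² + ΔN²) = √(451.2² + 222.4²) = 503.0 m.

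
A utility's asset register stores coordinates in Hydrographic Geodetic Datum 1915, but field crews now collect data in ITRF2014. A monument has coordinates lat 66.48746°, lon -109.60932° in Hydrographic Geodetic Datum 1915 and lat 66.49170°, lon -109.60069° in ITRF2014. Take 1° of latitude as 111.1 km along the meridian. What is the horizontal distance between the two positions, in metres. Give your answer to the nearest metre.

607 m

Δφ = 66.49170° − 66.48746° = +0.00424°; Δλ = -109.60069° − -109.60932° = +0.00863°.
ΔN = Δφ × 111100 = 471.1 m; ΔE = Δλ × 111100 × cos(66.48746°) = +0.00863 × 111100 × 0.398950 = 382.5 m.
Distance = √(ΔE² + ΔN²) = √(382.5² + 471.1²) = 606.8 m.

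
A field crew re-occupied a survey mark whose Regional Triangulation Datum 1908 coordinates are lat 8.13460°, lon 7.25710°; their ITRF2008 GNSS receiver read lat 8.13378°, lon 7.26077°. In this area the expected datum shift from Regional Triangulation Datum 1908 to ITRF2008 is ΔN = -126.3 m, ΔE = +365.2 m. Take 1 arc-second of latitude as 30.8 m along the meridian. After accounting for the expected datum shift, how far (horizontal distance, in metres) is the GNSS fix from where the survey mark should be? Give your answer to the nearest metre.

52 m

Observed coordinate differences: Δφ = -0.00082°, Δλ = +0.00367°.
Converting to metres (1° lat = 110880 m, cos φ = 0.989938): observed ΔN = -90.9 m, observed ΔE = 402.8 m.
Subtracting the expected shift leaves a residual of -90.9 − (-126.3) = 35.4 m north and 402.8 − (365.2) = 37.6 m east.
Residual distance = √(35.4² + 37.6²) = 51.7 m.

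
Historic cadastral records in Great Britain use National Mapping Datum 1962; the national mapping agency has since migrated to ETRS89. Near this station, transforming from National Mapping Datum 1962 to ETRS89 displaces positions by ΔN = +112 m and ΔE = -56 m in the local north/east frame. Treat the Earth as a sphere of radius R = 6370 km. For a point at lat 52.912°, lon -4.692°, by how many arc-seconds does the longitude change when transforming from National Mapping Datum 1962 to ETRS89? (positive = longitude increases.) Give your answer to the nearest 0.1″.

Δλ = -3.0″

At latitude 52.912°, cos φ = 0.603041.
One radian of longitude at latitude φ spans R cos φ, so Δλ = ΔE / (R cos φ) = -56.0 / (6370000 × 0.603041) = -1.4578e-05 rad = -3.007″.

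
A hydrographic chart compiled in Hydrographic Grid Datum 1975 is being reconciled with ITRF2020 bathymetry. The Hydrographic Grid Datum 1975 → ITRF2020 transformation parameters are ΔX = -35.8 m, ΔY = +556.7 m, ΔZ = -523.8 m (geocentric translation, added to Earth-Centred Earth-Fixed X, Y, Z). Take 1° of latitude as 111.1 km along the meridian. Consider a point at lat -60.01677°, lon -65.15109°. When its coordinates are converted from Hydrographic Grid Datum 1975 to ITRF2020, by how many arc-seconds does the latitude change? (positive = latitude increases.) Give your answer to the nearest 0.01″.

Δφ = -23.08″

sin φ = -0.866172, cos φ = 0.499747, sin λ = -0.907419, cos λ = 0.420227.
North component: ΔN = −sin φ cos λ·ΔX − sin φ sin λ·ΔY + cos φ·ΔZ = −(-0.866172)(0.420227)(-35.8) − (-0.866172)(-0.907419)(556.7) + (0.499747)(-523.8) = -712.35 m.
1° of latitude spans 111100 m, so Δφ = -712.35 / 111100 × 3600 = -23.083″.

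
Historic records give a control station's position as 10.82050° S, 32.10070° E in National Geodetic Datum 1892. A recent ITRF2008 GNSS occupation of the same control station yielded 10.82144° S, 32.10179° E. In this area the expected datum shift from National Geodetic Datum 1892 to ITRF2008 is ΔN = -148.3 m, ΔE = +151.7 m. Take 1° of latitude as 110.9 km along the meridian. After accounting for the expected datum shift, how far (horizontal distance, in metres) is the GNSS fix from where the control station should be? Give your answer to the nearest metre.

Observed coordinate differences: Δφ = -0.00094°, Δλ = +0.00109°.
Converting to metres (1° lat = 110900 m, cos φ = 0.982220): observed ΔN = -104.2 m, observed ΔE = 118.7 m.
Subtracting the expected shift leaves a residual of -104.2 − (-148.3) = 44.1 m north and 118.7 − (151.7) = -33.0 m east.
Residual distance = √(44.1² + (-33.0)²) = 55.0 m.

55 m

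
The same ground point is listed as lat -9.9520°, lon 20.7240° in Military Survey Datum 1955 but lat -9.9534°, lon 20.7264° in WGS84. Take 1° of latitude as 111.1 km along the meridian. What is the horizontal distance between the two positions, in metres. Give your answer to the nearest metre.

Δφ = -9.9534° − -9.9520° = -0.0014°; Δλ = 20.7264° − 20.7240° = +0.0024°.
ΔN = Δφ × 111100 = -155.5 m; ΔE = Δλ × 111100 × cos(-9.9520°) = +0.0024 × 111100 × 0.984953 = 262.6 m.
Distance = √(ΔE² + ΔN²) = √(262.6² + (-155.5)²) = 305.2 m.

305 m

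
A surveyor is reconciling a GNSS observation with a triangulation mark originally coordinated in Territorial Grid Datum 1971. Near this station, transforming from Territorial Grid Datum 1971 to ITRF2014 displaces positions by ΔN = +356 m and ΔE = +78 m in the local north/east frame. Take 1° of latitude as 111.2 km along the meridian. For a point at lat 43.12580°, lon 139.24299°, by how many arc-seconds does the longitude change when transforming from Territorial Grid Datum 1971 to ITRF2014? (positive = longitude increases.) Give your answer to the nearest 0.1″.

Δλ = 3.5″

At latitude 43.12580°, cos φ = 0.729855.
1° of longitude at this latitude = 111.2 × cos φ = 81.16 km, so Δλ = 78.0 / 81159.8 = 0.0009611° = 3.460″.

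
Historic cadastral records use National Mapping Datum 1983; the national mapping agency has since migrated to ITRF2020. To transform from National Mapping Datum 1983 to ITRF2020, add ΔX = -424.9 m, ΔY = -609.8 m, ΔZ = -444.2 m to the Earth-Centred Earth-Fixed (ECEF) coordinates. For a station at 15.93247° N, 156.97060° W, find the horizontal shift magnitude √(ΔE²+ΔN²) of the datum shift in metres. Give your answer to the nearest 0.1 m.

718.3 m

At φ = 15.93247°, λ = -156.97060°: sin φ = 0.274504, cos φ = 0.961586, sin λ = -0.391203, cos λ = -0.920304.
ΔE = −sin λ·ΔX + cos λ·ΔY = −(-0.391203)·(-424.9) + (-0.920304)·(-609.8) = 394.98 m.
ΔN = −sin φ cos λ·ΔX − sin φ sin λ·ΔY + cos φ·ΔZ = −(0.274504)(-0.920304)(-424.9) − (0.274504)(-0.391203)(-609.8) + (0.961586)(-444.2) = -599.96 m.
Horizontal magnitude = √(ΔE² + ΔN²) = √(394.98² + (-599.96)²) = 718.31 m.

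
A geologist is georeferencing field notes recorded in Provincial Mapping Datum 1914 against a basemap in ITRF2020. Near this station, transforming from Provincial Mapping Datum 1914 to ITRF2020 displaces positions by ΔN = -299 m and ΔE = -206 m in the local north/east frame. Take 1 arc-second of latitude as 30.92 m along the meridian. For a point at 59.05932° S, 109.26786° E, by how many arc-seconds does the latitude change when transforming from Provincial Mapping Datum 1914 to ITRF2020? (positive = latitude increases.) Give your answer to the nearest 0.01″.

1″ of latitude = 30.92 m, so Δφ = -299.0 / 30.92 = -9.670″.

Δφ = -9.67″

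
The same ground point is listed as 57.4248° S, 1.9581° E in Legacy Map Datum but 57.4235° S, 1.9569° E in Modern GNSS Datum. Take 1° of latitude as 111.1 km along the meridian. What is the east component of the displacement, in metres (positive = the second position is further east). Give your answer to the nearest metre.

Δφ = -57.4235° − -57.4248° = +0.0013°; Δλ = 1.9569° − 1.9581° = -0.0012°.
ΔN = Δφ × 111100 = 144.4 m; ΔE = Δλ × 111100 × cos(-57.4248°) = -0.0012 × 111100 × 0.538406 = -71.8 m.

ΔE = -72 m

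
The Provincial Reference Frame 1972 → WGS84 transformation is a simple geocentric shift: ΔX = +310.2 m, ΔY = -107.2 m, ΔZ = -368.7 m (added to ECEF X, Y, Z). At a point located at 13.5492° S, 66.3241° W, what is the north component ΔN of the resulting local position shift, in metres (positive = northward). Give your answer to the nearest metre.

At φ = -13.5492°, λ = -66.3241°: sin φ = -0.234280, cos φ = 0.972169, sin λ = -0.915832, cos λ = 0.401563.
ΔN = −sin φ cos λ·ΔX − sin φ sin λ·ΔY + cos φ·ΔZ = −(-0.234280)(0.401563)(310.2) − (-0.234280)(-0.915832)(-107.2) + (0.972169)(-368.7) = -306.25 m.

ΔN = -306 m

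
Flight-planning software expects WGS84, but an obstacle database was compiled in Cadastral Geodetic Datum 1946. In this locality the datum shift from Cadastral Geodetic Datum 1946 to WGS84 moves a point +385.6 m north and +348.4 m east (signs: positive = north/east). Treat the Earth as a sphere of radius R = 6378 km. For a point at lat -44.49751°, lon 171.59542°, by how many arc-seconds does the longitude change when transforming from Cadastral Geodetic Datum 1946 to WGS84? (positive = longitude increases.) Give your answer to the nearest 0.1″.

At latitude -44.49751°, cos φ = 0.713281.
One radian of longitude at latitude φ spans R cos φ, so Δλ = ΔE / (R cos φ) = 348.4 / (6378000 × 0.713281) = 7.6583e-05 rad = 15.796″.

Δλ = 15.8″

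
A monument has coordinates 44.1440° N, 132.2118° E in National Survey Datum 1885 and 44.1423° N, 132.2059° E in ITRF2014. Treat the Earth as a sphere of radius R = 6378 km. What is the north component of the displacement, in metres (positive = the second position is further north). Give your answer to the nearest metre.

ΔN = -189 m

Δφ = 44.1423° − 44.1440° = -0.0017°; Δλ = 132.2059° − 132.2118° = -0.0059°.
1° along a meridian = πR/180 = 111317 m.
ΔN = Δφ × 111317 = -189.2 m; ΔE = Δλ × 111317 × cos(44.1440°) = -0.0059 × 111317 × 0.717592 = -471.3 m.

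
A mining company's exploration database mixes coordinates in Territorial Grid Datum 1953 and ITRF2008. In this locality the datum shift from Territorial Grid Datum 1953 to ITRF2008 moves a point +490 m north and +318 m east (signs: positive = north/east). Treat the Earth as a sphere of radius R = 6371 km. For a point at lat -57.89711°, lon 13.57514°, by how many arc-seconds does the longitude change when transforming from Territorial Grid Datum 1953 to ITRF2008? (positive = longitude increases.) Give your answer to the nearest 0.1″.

At latitude -57.89711°, cos φ = 0.531441.
One radian of longitude at latitude φ spans R cos φ, so Δλ = ΔE / (R cos φ) = 318.0 / (6371000 × 0.531441) = 9.3921e-05 rad = 19.373″.

Δλ = 19.4″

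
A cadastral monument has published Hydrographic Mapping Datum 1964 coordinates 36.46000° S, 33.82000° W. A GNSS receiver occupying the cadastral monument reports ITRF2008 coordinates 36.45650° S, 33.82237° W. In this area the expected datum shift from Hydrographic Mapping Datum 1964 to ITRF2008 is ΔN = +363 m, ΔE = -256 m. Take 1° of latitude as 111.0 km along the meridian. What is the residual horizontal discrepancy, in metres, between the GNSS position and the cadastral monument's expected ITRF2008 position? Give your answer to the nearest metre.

Observed coordinate differences: Δφ = +0.00350°, Δλ = -0.00237°.
Converting to metres (1° lat = 111000 m, cos φ = 0.804272): observed ΔN = 388.5 m, observed ΔE = -211.6 m.
Subtracting the expected shift leaves a residual of 388.5 − (363) = 25.5 m north and -211.6 − (-256) = 44.4 m east.
Residual distance = √(25.5² + 44.4²) = 51.2 m.

51 m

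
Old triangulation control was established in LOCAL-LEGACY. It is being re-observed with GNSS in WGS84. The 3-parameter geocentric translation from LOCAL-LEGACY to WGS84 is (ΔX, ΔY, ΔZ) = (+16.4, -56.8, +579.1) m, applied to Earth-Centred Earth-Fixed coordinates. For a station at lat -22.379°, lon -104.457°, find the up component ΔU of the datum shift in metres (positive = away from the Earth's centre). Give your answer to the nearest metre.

ΔU = -173 m

The local up (radial) axis is (cos φ cos λ, cos φ sin λ, sin φ), giving ΔU = -3.786 + 50.859 − 220.482 = -173.41 m.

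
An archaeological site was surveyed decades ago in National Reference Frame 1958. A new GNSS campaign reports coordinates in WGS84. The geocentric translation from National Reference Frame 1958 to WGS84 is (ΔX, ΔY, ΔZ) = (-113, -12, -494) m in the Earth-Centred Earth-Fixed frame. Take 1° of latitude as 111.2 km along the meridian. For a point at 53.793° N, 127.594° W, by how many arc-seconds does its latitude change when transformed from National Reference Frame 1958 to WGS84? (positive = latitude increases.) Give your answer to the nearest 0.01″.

Δφ = -11.50″

sin φ = 0.806888, cos φ = 0.590704, sin λ = -0.792354, cos λ = -0.610062.
North component: ΔN = −sin φ cos λ·ΔX − sin φ sin λ·ΔY + cos φ·ΔZ = −(0.806888)(-0.610062)(-113) − (0.806888)(-0.792354)(-12) + (0.590704)(-494) = -355.10 m.
1° of latitude spans 111200 m, so Δφ = -355.10 / 111200 × 3600 = -11.496″.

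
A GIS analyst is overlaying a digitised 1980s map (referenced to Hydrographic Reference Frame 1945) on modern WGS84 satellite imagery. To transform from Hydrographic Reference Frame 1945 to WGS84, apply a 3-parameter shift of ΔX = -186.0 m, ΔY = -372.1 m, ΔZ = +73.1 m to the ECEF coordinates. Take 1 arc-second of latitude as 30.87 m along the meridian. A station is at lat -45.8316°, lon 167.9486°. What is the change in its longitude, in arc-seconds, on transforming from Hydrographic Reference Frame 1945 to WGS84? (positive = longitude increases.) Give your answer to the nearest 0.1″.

sin φ = -0.717295, cos φ = 0.696770, sin λ = 0.208789, cos λ = -0.977961.
East component: ΔE = −sin λ·ΔX + cos λ·ΔY = −(0.208789)(-186.0) + (-0.977961)(-372.1) = 402.73 m.
1° of latitude spans 3600 × 30.87 = 111132 m; at latitude φ, 1° of longitude spans that × cos φ = 77433.4 m, so Δλ = 402.73 / 77433.4 × 3600 = 18.724″.

Δλ = 18.7″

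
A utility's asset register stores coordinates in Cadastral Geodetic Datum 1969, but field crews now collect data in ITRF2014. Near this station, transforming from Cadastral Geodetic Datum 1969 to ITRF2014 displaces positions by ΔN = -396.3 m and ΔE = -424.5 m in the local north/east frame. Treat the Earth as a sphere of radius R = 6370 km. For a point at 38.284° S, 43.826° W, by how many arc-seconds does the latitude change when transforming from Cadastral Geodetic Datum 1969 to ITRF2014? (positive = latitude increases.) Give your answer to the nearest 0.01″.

Δφ = -12.83″

On a sphere of radius R, 1 rad of latitude = R, so Δφ = ΔN / R = -396.3 / 6370000 = -6.2214e-05 rad = -12.832″.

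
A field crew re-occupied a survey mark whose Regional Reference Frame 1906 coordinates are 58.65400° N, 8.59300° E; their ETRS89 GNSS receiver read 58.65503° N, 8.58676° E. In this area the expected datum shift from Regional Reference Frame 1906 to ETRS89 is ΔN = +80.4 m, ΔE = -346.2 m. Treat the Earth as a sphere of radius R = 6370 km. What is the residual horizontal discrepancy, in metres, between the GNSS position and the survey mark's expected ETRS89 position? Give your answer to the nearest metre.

37 m

Observed coordinate differences: Δφ = +0.00103°, Δλ = -0.00624°.
Converting to metres (1° lat = 111177 m, cos φ = 0.520205): observed ΔN = 114.5 m, observed ΔE = -360.9 m.
Subtracting the expected shift leaves a residual of 114.5 − (80.4) = 34.1 m north and -360.9 − (-346.2) = -14.7 m east.
Residual distance = √(34.1² + (-14.7)²) = 37.1 m.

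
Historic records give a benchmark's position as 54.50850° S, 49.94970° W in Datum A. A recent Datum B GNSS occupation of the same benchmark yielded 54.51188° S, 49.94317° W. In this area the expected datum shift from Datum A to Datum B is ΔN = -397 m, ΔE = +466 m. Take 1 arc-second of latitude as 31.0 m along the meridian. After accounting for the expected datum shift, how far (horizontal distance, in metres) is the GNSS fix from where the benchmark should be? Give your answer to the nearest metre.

Observed coordinate differences: Δφ = -0.00338°, Δλ = +0.00653°.
Converting to metres (1° lat = 111600 m, cos φ = 0.580582): observed ΔN = -377.2 m, observed ΔE = 423.1 m.
Subtracting the expected shift leaves a residual of -377.2 − (-397) = 19.8 m north and 423.1 − (466) = -42.9 m east.
Residual distance = √(19.8² + (-42.9)²) = 47.2 m.

47 m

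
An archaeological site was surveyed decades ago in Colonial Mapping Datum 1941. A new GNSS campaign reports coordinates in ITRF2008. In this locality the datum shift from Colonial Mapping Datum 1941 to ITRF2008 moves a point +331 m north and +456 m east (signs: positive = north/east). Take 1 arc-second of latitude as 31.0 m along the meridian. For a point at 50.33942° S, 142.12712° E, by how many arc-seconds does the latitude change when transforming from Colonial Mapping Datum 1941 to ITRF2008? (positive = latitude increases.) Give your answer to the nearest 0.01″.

1″ of latitude = 31.00 m, so Δφ = 331.0 / 31.00 = 10.677″.

Δφ = 10.68″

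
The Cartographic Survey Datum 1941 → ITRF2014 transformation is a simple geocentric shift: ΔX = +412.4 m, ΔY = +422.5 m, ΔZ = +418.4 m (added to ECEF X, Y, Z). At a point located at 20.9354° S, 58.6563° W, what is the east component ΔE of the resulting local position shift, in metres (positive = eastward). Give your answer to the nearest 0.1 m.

ΔE = 572.0 m

At φ = -20.9354°, λ = -58.6563°: sin φ = -0.357315, cos φ = 0.933984, sin λ = -0.854062, cos λ = 0.520171.
ΔE = −sin λ·ΔX + cos λ·ΔY = −(-0.854062)·(412.4) + (0.520171)·(422.5) = 571.99 m.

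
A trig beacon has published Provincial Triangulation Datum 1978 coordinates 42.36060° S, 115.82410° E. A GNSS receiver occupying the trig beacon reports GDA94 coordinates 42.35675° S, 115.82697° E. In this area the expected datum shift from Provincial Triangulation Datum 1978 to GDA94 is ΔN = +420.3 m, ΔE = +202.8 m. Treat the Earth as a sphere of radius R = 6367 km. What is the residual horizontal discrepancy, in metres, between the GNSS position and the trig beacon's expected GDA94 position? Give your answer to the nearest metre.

34 m

Observed coordinate differences: Δφ = +0.00385°, Δλ = +0.00287°.
Converting to metres (1° lat = 111125 m, cos φ = 0.738919): observed ΔN = 427.8 m, observed ΔE = 235.7 m.
Subtracting the expected shift leaves a residual of 427.8 − (420.3) = 7.5 m north and 235.7 − (202.8) = 32.9 m east.
Residual distance = √(7.5² + 32.9²) = 33.7 m.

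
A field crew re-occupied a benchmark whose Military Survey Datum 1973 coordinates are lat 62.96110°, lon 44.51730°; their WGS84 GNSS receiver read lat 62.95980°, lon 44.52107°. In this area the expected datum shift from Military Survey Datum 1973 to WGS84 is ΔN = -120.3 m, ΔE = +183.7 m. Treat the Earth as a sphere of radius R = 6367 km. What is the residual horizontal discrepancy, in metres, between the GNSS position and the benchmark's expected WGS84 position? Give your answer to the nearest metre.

25 m

Observed coordinate differences: Δφ = -0.00130°, Δλ = +0.00377°.
Converting to metres (1° lat = 111125 m, cos φ = 0.454595): observed ΔN = -144.5 m, observed ΔE = 190.4 m.
Subtracting the expected shift leaves a residual of -144.5 − (-120.3) = -24.2 m north and 190.4 − (183.7) = 6.7 m east.
Residual distance = √((-24.2)² + 6.7²) = 25.1 m.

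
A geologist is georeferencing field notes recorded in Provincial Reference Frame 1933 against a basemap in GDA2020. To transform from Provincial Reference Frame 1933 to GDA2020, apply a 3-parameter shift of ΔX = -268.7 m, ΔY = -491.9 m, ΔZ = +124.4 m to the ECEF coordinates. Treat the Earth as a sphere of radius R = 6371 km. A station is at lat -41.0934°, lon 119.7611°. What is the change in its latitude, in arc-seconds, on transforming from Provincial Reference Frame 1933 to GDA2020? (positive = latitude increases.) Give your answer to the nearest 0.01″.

Δφ = -3.21″

sin φ = -0.657288, cos φ = 0.753639, sin λ = 0.868103, cos λ = -0.496385.
North component: ΔN = −sin φ cos λ·ΔX − sin φ sin λ·ΔY + cos φ·ΔZ = −(-0.657288)(-0.496385)(-268.7) − (-0.657288)(0.868103)(-491.9) + (0.753639)(124.4) = -99.25 m.
1° of latitude spans πR/180 = 111195 m, so Δφ = -99.25 / 111195 × 3600 = -3.213″.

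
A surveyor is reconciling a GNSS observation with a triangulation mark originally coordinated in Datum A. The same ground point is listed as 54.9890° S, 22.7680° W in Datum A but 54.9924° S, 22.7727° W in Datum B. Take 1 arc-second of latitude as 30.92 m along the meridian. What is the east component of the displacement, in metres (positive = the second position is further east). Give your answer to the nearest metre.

Δφ = -54.9924° − -54.9890° = -0.0034°; Δλ = -22.7727° − -22.7680° = -0.0047°.
1° of latitude = 3600 × 30.92 = 111312 m.
ΔN = Δφ × 111312 = -378.5 m; ΔE = Δλ × 111312 × cos(-54.9890°) = -0.0047 × 111312 × 0.573734 = -300.2 m.

ΔE = -300 m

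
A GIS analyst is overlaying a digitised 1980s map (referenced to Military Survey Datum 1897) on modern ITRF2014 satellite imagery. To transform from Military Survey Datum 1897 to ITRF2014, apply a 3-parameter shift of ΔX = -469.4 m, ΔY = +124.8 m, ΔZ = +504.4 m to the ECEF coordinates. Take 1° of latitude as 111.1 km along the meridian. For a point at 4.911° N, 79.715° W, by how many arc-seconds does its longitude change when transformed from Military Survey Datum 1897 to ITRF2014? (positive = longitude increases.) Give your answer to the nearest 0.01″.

Δλ = -14.30″

sin φ = 0.085608, cos φ = 0.996329, sin λ = -0.983932, cos λ = 0.178545.
East component: ΔE = −sin λ·ΔX + cos λ·ΔY = −(-0.983932)(-469.4) + (0.178545)(124.8) = -439.58 m.
1° of latitude spans 111100 m; at latitude φ, 1° of longitude spans that × cos φ = 110692.1 m, so Δλ = -439.58 / 110692.1 × 3600 = -14.296″.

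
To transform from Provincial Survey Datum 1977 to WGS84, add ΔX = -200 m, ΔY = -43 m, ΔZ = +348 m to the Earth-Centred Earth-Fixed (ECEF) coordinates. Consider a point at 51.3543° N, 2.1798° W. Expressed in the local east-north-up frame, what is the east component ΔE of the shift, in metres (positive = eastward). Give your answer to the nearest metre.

At φ = 51.3543°, λ = -2.1798°: sin φ = 0.781023, cos φ = 0.624503, sin λ = -0.038036, cos λ = 0.999276.
ΔE = −sin λ·ΔX + cos λ·ΔY = −(-0.038036)·(-200) + (0.999276)·(-43) = -50.58 m.

ΔE = -51 m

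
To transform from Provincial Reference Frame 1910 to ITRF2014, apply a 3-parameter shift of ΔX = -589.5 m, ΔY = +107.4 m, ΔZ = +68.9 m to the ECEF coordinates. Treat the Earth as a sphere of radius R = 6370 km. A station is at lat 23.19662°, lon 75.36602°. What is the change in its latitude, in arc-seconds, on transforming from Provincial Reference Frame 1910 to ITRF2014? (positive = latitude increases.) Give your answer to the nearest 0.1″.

Δφ = 2.6″

sin φ = 0.393888, cos φ = 0.919159, sin λ = 0.967560, cos λ = 0.252643.
North component: ΔN = −sin φ cos λ·ΔX − sin φ sin λ·ΔY + cos φ·ΔZ = −(0.393888)(0.252643)(-589.5) − (0.393888)(0.967560)(107.4) + (0.919159)(68.9) = 81.06 m.
1° of latitude spans πR/180 = 111177 m, so Δφ = 81.06 / 111177 × 3600 = 2.625″.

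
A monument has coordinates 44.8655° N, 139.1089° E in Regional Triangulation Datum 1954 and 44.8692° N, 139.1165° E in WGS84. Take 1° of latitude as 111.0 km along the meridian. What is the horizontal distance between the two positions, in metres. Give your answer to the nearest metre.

Δφ = 44.8692° − 44.8655° = +0.0037°; Δλ = 139.1165° − 139.1089° = +0.0076°.
ΔN = Δφ × 111000 = 410.7 m; ΔE = Δλ × 111000 × cos(44.8655°) = +0.0076 × 111000 × 0.708765 = 597.9 m.
Distance = √(ΔE² + ΔN²) = √(597.9² + 410.7²) = 725.4 m.

725 m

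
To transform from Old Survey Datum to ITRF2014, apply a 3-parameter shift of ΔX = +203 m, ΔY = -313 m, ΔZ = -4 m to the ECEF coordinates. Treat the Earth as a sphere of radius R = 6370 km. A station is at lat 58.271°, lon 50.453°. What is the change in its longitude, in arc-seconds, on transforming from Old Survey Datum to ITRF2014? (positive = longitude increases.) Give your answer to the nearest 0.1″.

Δλ = -21.9″

sin φ = 0.850545, cos φ = 0.525902, sin λ = 0.771103, cos λ = 0.636711.
East component: ΔE = −sin λ·ΔX + cos λ·ΔY = −(0.771103)(203) + (0.636711)(-313) = -355.82 m.
1° of latitude spans πR/180 = 111177 m; at latitude φ, 1° of longitude spans that × cos φ = 58468.5 m, so Δλ = -355.82 / 58468.5 × 3600 = -21.909″.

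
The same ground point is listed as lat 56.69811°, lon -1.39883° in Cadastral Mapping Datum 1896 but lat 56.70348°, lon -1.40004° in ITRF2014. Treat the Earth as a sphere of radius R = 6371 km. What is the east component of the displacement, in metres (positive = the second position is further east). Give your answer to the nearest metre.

ΔE = -74 m

Δφ = 56.70348° − 56.69811° = +0.00537°; Δλ = -1.40004° − -1.39883° = -0.00121°.
1° along a meridian = πR/180 = 111195 m.
ΔN = Δφ × 111195 = 597.1 m; ΔE = Δλ × 111195 × cos(56.69811°) = -0.00121 × 111195 × 0.549050 = -73.9 m.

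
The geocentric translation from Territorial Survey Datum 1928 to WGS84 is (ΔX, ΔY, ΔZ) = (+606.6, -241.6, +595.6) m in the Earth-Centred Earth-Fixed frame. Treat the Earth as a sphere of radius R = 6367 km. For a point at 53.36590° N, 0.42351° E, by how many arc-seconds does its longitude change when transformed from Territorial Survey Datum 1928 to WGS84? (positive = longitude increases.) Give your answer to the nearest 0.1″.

Δλ = -13.4″

sin φ = 0.802462, cos φ = 0.596703, sin λ = 0.007392, cos λ = 0.999973.
East component: ΔE = −sin λ·ΔX + cos λ·ΔY = −(0.007392)(606.6) + (0.999973)(-241.6) = -246.08 m.
1° of latitude spans πR/180 = 111125 m; at latitude φ, 1° of longitude spans that × cos φ = 66308.6 m, so Δλ = -246.08 / 66308.6 × 3600 = -13.360″.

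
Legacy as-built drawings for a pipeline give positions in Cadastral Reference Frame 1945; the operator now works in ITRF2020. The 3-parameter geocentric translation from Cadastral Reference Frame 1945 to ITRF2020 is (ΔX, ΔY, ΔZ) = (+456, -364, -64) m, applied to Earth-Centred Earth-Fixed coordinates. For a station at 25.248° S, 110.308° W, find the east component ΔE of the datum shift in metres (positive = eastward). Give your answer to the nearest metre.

At φ = -25.248°, λ = -110.308°: sin φ = -0.426537, cos φ = 0.904470, sin λ = -0.937840, cos λ = -0.347067.
ΔE = −sin λ·ΔX + cos λ·ΔY = −(-0.937840)·(456) + (-0.347067)·(-364) = 553.99 m.

ΔE = 554 m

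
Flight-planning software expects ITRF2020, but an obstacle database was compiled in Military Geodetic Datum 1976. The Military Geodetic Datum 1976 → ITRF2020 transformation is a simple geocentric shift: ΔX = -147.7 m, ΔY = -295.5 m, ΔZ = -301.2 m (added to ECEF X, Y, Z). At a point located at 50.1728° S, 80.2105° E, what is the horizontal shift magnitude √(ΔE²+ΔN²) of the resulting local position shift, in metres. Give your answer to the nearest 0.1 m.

The local east axis at (φ, λ) is (−sin λ, cos λ, 0), so ΔE = −sin(80.2105°)·(-147.7) + cos(80.2105°)·(-295.5) = 95.31 m.
The local north axis is (−sin φ cos λ, −sin φ sin λ, cos φ), giving ΔN = -19.286 − 223.634 − 192.911 = -435.83 m.
Horizontal magnitude = √(ΔE² + ΔN²) = √(95.31² + (-435.83)²) = 446.13 m.

446.1 m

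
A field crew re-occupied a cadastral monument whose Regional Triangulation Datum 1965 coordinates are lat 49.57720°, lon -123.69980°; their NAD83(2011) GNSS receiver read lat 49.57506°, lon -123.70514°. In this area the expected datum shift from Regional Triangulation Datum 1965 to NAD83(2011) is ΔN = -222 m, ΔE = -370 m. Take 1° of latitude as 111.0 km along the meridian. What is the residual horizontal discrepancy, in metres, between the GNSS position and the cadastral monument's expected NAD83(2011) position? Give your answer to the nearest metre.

21 m

Observed coordinate differences: Δφ = -0.00214°, Δλ = -0.00534°.
Converting to metres (1° lat = 111000 m, cos φ = 0.648423): observed ΔN = -237.5 m, observed ΔE = -384.3 m.
Subtracting the expected shift leaves a residual of -237.5 − (-222) = -15.5 m north and -384.3 − (-370) = -14.3 m east.
Residual distance = √((-15.5)² + (-14.3)²) = 21.1 m.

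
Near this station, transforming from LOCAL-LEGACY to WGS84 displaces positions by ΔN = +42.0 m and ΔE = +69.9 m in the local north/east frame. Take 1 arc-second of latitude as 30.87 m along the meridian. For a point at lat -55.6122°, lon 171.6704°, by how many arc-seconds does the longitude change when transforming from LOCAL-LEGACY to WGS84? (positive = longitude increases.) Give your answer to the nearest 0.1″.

Δλ = 4.0″

At latitude -55.6122°, cos φ = 0.564791.
1″ of longitude at this latitude = 30.87 × cos φ = 17.4351 m, so Δλ = 69.9 / 17.4351 = 4.009″.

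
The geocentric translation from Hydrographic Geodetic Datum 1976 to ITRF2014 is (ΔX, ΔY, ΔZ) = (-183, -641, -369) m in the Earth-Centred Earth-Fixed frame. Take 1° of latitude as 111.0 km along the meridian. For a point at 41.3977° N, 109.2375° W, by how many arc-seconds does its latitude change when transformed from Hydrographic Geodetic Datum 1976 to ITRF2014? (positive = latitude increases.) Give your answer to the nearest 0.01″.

Δφ = -23.25″

sin φ = 0.661282, cos φ = 0.750138, sin λ = -0.944161, cos λ = -0.329485.
North component: ΔN = −sin φ cos λ·ΔX − sin φ sin λ·ΔY + cos φ·ΔZ = −(0.661282)(-0.329485)(-183) − (0.661282)(-0.944161)(-641) + (0.750138)(-369) = -716.89 m.
1° of latitude spans 111000 m, so Δφ = -716.89 / 111000 × 3600 = -23.250″.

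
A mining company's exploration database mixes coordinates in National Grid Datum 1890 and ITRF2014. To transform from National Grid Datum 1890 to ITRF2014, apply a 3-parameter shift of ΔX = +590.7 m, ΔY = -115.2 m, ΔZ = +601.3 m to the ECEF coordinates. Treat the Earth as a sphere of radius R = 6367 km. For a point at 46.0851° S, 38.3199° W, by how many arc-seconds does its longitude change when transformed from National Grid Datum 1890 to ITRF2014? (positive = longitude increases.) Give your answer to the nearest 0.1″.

Δλ = 12.9″

sin φ = -0.720371, cos φ = 0.693589, sin λ = -0.620052, cos λ = 0.784561.
East component: ΔE = −sin λ·ΔX + cos λ·ΔY = −(-0.620052)(590.7) + (0.784561)(-115.2) = 275.88 m.
1° of latitude spans πR/180 = 111125 m; at latitude φ, 1° of longitude spans that × cos φ = 77075.2 m, so Δλ = 275.88 / 77075.2 × 3600 = 12.886″.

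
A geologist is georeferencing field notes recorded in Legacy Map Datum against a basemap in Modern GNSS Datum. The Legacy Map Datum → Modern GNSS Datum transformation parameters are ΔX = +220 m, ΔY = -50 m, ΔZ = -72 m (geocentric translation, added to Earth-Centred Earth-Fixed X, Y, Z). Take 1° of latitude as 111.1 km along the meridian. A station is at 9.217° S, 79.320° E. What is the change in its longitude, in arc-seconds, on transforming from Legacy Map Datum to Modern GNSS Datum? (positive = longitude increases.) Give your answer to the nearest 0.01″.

Δλ = -7.40″

sin φ = -0.160174, cos φ = 0.987089, sin λ = 0.982678, cos λ = 0.185324.
East component: ΔE = −sin λ·ΔX + cos λ·ΔY = −(0.982678)(220) + (0.185324)(-50) = -225.46 m.
1° of latitude spans 111100 m; at latitude φ, 1° of longitude spans that × cos φ = 109665.6 m, so Δλ = -225.46 / 109665.6 × 3600 = -7.401″.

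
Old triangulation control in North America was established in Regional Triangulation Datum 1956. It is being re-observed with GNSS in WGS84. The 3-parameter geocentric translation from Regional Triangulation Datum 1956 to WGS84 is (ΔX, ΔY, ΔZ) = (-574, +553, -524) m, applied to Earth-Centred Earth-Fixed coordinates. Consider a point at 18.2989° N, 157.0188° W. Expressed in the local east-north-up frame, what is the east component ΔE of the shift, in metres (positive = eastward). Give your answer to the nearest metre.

At φ = 18.2989°, λ = -157.0188°: sin φ = 0.313974, cos φ = 0.949432, sin λ = -0.390429, cos λ = -0.920633.
ΔE = −sin λ·ΔX + cos λ·ΔY = −(-0.390429)·(-574) + (-0.920633)·(553) = -733.22 m.

ΔE = -733 m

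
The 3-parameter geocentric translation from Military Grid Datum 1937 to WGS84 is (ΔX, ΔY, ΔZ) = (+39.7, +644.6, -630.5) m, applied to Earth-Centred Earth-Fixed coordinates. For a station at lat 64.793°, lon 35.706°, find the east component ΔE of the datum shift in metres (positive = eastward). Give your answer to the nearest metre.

ΔE = 500 m

At φ = 64.793°, λ = 35.706°: sin φ = 0.904775, cos φ = 0.425890, sin λ = 0.583626, cos λ = 0.812022.
ΔE = −sin λ·ΔX + cos λ·ΔY = −(0.583626)·(39.7) + (0.812022)·(644.6) = 500.26 m.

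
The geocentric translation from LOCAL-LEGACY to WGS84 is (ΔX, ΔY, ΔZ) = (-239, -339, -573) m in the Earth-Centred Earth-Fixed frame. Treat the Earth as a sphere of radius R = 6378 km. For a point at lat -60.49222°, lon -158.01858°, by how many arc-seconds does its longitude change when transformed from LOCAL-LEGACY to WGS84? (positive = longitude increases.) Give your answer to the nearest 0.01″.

Δλ = 14.77″

sin φ = -0.870289, cos φ = 0.492542, sin λ = -0.374306, cos λ = -0.927305.
East component: ΔE = −sin λ·ΔX + cos λ·ΔY = −(-0.374306)(-239) + (-0.927305)(-339) = 224.90 m.
1° of latitude spans πR/180 = 111317 m; at latitude φ, 1° of longitude spans that × cos φ = 54828.3 m, so Δλ = 224.90 / 54828.3 × 3600 = 14.767″.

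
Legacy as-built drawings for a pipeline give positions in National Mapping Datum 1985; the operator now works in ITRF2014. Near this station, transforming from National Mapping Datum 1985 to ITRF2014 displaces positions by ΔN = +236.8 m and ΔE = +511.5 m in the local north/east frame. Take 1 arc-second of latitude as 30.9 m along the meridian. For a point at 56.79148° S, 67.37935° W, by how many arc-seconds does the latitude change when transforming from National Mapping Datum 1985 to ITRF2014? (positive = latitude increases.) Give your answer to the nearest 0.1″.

Δφ = 7.7″

1″ of latitude = 30.90 m, so Δφ = 236.8 / 30.90 = 7.663″.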